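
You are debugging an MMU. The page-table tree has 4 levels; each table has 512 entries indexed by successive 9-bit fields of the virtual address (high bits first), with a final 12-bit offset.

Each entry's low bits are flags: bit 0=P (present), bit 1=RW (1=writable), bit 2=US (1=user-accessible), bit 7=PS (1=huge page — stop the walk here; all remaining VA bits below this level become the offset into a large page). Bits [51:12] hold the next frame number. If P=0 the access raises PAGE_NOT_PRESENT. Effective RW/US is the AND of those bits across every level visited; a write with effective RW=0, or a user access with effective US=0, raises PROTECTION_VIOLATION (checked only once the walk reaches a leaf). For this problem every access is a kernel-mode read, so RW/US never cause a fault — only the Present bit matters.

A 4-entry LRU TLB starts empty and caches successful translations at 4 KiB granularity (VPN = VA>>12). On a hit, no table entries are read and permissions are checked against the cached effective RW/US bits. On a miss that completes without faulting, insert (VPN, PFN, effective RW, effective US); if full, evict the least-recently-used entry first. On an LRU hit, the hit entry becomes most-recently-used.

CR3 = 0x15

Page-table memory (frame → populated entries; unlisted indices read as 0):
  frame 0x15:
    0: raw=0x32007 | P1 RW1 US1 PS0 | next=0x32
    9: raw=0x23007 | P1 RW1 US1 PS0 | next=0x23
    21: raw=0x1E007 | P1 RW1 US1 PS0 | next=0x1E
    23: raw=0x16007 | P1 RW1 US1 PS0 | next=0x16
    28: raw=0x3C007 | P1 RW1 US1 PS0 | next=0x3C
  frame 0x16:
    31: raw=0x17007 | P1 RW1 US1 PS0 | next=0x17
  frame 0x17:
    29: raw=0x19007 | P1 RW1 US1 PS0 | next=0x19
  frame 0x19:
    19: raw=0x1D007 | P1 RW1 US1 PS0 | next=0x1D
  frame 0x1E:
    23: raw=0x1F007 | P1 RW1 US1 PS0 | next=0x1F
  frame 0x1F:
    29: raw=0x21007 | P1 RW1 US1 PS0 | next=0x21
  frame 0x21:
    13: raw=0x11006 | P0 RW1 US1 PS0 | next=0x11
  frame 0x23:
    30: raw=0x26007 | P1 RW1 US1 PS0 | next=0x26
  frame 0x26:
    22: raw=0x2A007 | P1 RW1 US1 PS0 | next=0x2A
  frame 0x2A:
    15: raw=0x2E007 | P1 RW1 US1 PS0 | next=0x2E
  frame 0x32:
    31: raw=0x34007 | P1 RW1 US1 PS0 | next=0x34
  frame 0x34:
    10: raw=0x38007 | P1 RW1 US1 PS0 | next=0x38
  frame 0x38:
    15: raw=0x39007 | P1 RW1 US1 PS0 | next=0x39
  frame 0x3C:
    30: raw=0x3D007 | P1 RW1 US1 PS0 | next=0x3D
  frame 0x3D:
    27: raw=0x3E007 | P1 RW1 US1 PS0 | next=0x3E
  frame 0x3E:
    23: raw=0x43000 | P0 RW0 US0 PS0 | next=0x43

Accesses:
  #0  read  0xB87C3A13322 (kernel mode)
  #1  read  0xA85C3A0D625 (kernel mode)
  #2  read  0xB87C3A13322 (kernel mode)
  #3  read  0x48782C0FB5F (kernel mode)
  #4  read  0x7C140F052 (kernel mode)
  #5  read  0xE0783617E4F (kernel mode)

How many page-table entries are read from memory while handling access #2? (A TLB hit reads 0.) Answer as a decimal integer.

Per-access translation:
#0 VA=0xB87C3A13322 (r,kernel):
  L0 @0x15[23] → 0x16007  P=1,RW=1,US=1,PS=0
  L1 @0x16[31] → 0x17007  P=1,RW=1,US=1,PS=0
  L2 @0x17[29] → 0x19007  P=1,RW=1,US=1,PS=0
  L3 @0x19[19] → 0x1D007  P=1,RW=1,US=1,PS=0
  ✓ 0x1D322  — 4 lookups
#1 VA=0xA85C3A0D625 (r,kernel):
  L0 @0x15[21] → 0x1E007  P=1,RW=1,US=1,PS=0
  L1 @0x1E[23] → 0x1F007  P=1,RW=1,US=1,PS=0
  L2 @0x1F[29] → 0x21007  P=1,RW=1,US=1,PS=0
  L3 @0x21[13] → 0x11006  P=0,RW=1,US=1,PS=0
  ✗ PAGE_NOT_PRESENT  [4 reads]
#2 VA=0xB87C3A13322 (r,kernel):
  TLB hit vpn=0xB87C3A13 → PA=0x1D322
#3 VA=0x48782C0FB5F (r,kernel):
  L0 @0x15[9] → 0x23007  P=1,RW=1,US=1,PS=0
  L1 @0x23[30] → 0x26007  P=1,RW=1,US=1,PS=0
  L2 @0x26[22] → 0x2A007  P=1,RW=1,US=1,PS=0
  L3 @0x2A[15] → 0x2E007  P=1,RW=1,US=1,PS=0
  ✓ 0x2EB5F  — 4 lookups
#4 VA=0x7C140F052 (r,kernel):
  L0 @0x15[0] → 0x32007  P=1,RW=1,US=1,PS=0
  L1 @0x32[31] → 0x34007  P=1,RW=1,US=1,PS=0
  L2 @0x34[10] → 0x38007  P=1,RW=1,US=1,PS=0
  L3 @0x38[15] → 0x39007  P=1,RW=1,US=1,PS=0
  ✓ 0x39052  — 4 lookups
#5 VA=0xE0783617E4F (r,kernel):
  L0 @0x15[28] → 0x3C007  P=1,RW=1,US=1,PS=0
  L1 @0x3C[30] → 0x3D007  P=1,RW=1,US=1,PS=0
  L2 @0x3D[27] → 0x3E007  P=1,RW=1,US=1,PS=0
  L3 @0x3E[23] → 0x43000  P=0,RW=0,US=0,PS=0
  ✗ PAGE_NOT_PRESENT  [4 reads]

Entries read for #2: 0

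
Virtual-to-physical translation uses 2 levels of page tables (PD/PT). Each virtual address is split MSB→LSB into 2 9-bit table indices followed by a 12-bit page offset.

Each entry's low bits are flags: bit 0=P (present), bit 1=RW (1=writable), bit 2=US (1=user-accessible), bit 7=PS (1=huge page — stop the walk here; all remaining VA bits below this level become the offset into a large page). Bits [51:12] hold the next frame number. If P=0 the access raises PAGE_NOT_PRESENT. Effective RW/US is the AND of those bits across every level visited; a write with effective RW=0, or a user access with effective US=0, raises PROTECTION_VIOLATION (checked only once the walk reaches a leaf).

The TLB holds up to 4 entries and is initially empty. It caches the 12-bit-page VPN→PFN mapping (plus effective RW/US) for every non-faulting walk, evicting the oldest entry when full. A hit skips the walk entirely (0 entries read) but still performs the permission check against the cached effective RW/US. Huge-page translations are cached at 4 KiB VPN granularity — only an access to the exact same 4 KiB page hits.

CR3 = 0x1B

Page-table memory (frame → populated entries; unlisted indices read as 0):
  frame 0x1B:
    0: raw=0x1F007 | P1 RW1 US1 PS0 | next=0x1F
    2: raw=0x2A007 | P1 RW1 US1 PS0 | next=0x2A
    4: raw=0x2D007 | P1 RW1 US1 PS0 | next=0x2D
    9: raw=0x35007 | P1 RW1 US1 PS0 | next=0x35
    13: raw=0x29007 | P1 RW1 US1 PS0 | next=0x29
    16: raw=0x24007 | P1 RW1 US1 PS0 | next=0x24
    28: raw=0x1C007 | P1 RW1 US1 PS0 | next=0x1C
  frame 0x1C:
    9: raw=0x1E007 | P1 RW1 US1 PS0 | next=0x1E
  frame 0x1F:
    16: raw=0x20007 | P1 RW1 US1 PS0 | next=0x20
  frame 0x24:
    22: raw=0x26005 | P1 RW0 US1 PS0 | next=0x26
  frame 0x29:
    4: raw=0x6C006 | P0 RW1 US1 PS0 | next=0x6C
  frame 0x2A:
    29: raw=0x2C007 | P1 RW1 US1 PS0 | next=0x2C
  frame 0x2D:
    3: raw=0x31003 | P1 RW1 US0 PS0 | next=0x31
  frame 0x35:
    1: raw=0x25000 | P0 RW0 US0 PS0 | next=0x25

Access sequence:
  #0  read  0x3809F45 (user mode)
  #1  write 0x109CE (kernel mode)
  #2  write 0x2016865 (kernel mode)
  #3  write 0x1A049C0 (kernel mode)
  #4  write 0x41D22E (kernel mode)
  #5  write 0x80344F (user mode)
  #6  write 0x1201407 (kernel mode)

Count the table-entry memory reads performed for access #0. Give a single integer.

Per-access translation:
#0 VA=0x3809F45 (r,user):
  L0: frame=0x1B idx=28 entry=0x1C007 [P=1 RW=1 US=1 PS=0]
  L1: frame=0x1C idx=9 entry=0x1E007 [P=1 RW=1 US=1 PS=0]
  ✓ 0x1EF45  — 2 lookups
#1 VA=0x109CE (w,kernel):
  L0: frame=0x1B idx=0 entry=0x1F007 [P=1 RW=1 US=1 PS=0]
  L1: frame=0x1F idx=16 entry=0x20007 [P=1 RW=1 US=1 PS=0]
  ✓ 0x209CE  — 2 lookups
#2 VA=0x2016865 (w,kernel):
  L0: frame=0x1B idx=16 entry=0x24007 [P=1 RW=1 US=1 PS=0]
  L1: frame=0x24 idx=22 entry=0x26005 [P=1 RW=0 US=1 PS=0]
  → PROTECTION_VIOLATION  (2 entries read)
#3 VA=0x1A049C0 (w,kernel):
  L0: frame=0x1B idx=13 entry=0x29007 [P=1 RW=1 US=1 PS=0]
  L1: frame=0x29 idx=4 entry=0x6C006 [P=0 RW=1 US=1 PS=0]
  → PAGE_NOT_PRESENT  (2 entries read)
#4 VA=0x41D22E (w,kernel):
  L0: frame=0x1B idx=2 entry=0x2A007 [P=1 RW=1 US=1 PS=0]
  L1: frame=0x2A idx=29 entry=0x2C007 [P=1 RW=1 US=1 PS=0]
  ✓ 0x2C22E  — 2 lookups
#5 VA=0x80344F (w,user):
  L0: frame=0x1B idx=4 entry=0x2D007 [P=1 RW=1 US=1 PS=0]
  L1: frame=0x2D idx=3 entry=0x31003 [P=1 RW=1 US=0 PS=0]
  → PROTECTION_VIOLATION  (2 entries read)
#6 VA=0x1201407 (w,kernel):
  L0: frame=0x1B idx=9 entry=0x35007 [P=1 RW=1 US=1 PS=0]
  L1: frame=0x35 idx=1 entry=0x25000 [P=0 RW=0 US=0 PS=0]
  → PAGE_NOT_PRESENT  (2 entries read)

Entries read for #0: 2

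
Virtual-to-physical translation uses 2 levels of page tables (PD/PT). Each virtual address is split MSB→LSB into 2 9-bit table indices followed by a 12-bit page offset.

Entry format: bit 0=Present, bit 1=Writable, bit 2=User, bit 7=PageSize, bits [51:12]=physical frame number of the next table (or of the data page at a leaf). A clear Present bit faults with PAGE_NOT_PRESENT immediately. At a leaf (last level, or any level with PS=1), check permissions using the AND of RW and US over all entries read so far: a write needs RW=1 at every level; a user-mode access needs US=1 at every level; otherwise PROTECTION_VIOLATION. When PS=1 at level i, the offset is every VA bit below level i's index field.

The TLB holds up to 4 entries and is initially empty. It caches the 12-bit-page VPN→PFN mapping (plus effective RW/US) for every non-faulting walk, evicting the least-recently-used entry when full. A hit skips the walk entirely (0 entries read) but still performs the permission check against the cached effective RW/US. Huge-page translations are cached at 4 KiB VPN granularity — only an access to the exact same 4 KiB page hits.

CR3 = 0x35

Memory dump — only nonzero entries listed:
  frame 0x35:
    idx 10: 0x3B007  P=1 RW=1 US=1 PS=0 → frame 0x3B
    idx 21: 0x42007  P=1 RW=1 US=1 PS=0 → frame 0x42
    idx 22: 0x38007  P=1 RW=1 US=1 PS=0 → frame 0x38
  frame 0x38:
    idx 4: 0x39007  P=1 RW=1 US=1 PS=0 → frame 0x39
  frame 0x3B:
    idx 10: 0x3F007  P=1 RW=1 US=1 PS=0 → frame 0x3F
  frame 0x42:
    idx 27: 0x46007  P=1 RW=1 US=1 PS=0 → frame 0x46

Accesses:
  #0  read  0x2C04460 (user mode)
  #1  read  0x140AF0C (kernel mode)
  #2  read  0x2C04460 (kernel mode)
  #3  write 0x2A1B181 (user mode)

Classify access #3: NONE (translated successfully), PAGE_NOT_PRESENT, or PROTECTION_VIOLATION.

Trace:
#0 VA=0x2C04460 (r,user):
  lvl0: tbl 0x35, slot 22 ⇒ 0x38007 (P1/RW1/US1/PS0)
  lvl1: tbl 0x38, slot 4 ⇒ 0x39007 (P1/RW1/US1/PS0)
  → PA=0x39460  (2 entries read)
#1 VA=0x140AF0C (r,kernel):
  lvl0: tbl 0x35, slot 10 ⇒ 0x3B007 (P1/RW1/US1/PS0)
  lvl1: tbl 0x3B, slot 10 ⇒ 0x3F007 (P1/RW1/US1/PS0)
  → PA=0x3FF0C  (2 entries read)
#2 VA=0x2C04460 (r,kernel):
  TLB hit vpn=0x2C04 → PA=0x39460
#3 VA=0x2A1B181 (w,user):
  lvl0: tbl 0x35, slot 21 ⇒ 0x42007 (P1/RW1/US1/PS0)
  lvl1: tbl 0x42, slot 27 ⇒ 0x46007 (P1/RW1/US1/PS0)
  → PA=0x46181  (2 entries read)

Access #3 fault: NONE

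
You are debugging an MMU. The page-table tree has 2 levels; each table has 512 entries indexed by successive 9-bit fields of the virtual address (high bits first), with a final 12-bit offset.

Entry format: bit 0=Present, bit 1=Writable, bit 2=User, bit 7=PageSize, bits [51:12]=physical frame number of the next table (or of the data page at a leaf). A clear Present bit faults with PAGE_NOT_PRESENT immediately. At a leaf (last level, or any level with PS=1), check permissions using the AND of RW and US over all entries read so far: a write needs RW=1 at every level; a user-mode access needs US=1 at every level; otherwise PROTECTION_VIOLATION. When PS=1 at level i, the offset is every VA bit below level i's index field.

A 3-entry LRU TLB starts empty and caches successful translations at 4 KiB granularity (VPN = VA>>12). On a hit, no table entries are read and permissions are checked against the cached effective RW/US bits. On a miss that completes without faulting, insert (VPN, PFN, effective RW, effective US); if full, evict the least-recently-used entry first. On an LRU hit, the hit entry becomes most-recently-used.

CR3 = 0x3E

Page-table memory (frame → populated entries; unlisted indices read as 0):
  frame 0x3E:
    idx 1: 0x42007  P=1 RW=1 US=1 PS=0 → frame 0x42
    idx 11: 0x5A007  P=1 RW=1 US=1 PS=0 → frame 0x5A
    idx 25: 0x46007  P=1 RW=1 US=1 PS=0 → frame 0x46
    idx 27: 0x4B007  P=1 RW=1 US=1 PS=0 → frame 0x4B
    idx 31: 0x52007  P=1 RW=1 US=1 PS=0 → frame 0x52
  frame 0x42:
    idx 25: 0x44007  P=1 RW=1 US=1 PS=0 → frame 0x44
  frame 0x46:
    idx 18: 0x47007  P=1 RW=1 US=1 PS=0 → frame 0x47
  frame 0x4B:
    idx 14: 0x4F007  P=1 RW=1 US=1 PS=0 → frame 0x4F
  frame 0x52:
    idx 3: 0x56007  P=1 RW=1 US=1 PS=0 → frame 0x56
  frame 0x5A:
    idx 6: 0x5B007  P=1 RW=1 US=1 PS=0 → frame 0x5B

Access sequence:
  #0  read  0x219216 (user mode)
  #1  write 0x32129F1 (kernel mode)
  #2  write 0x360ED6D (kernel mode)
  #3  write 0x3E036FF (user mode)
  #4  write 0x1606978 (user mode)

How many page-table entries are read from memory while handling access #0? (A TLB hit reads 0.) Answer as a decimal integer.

Trace:
#0 VA=0x219216 (r,user):
  L0: frame=0x3E idx=1 entry=0x42007 [P=1 RW=1 US=1 PS=0]
  L1: frame=0x42 idx=25 entry=0x44007 [P=1 RW=1 US=1 PS=0]
  → PA=0x44216  (2 entries read)
#1 VA=0x32129F1 (w,kernel):
  L0: frame=0x3E idx=25 entry=0x46007 [P=1 RW=1 US=1 PS=0]
  L1: frame=0x46 idx=18 entry=0x47007 [P=1 RW=1 US=1 PS=0]
  → PA=0x479F1  (2 entries read)
#2 VA=0x360ED6D (w,kernel):
  L0: frame=0x3E idx=27 entry=0x4B007 [P=1 RW=1 US=1 PS=0]
  L1: frame=0x4B idx=14 entry=0x4F007 [P=1 RW=1 US=1 PS=0]
  → PA=0x4FD6D  (2 entries read)
#3 VA=0x3E036FF (w,user):
  L0: frame=0x3E idx=31 entry=0x52007 [P=1 RW=1 US=1 PS=0]
  L1: frame=0x52 idx=3 entry=0x56007 [P=1 RW=1 US=1 PS=0]
  → PA=0x566FF  (2 entries read)
#4 VA=0x1606978 (w,user):
  L0: frame=0x3E idx=11 entry=0x5A007 [P=1 RW=1 US=1 PS=0]
  L1: frame=0x5A idx=6 entry=0x5B007 [P=1 RW=1 US=1 PS=0]
  → PA=0x5B978  (2 entries read)

Entries read for #0: 2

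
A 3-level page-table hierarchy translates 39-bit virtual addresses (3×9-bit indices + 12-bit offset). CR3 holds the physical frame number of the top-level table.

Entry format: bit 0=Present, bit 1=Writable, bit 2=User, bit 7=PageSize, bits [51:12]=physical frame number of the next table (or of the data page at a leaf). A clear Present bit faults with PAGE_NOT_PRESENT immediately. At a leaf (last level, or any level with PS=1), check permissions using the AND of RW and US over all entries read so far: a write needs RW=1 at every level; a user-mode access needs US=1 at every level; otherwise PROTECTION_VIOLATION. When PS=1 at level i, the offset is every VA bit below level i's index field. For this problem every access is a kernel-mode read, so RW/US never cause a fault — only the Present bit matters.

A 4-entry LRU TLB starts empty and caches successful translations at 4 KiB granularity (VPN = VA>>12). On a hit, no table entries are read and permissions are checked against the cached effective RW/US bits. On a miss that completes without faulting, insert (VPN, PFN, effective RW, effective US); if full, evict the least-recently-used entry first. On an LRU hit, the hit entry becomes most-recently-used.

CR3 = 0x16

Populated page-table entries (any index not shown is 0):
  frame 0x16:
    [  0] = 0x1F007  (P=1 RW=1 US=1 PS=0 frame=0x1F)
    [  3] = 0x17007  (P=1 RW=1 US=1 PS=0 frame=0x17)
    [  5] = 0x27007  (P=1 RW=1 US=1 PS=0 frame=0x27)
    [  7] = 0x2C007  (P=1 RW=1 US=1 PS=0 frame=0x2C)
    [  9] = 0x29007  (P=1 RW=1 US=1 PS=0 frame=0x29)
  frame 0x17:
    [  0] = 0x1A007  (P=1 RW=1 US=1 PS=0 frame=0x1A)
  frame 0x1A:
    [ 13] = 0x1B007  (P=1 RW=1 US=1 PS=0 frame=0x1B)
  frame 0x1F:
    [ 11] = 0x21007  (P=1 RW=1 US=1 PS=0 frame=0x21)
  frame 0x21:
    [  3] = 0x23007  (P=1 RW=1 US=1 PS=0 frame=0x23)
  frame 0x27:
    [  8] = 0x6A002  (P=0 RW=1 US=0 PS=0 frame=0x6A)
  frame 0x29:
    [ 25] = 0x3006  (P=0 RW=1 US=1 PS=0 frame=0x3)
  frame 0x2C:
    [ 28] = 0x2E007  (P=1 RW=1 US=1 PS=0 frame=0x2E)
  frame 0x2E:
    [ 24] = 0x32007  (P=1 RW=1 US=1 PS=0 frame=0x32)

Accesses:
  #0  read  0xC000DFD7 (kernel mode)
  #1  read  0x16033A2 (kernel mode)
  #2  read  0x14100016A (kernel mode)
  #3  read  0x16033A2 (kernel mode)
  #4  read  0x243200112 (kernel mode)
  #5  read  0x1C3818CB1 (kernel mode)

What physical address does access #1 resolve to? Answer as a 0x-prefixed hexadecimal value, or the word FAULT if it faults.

Per-access translation:
#0 VA=0xC000DFD7 (r,kernel):
  lvl0: tbl 0x16, slot 3 ⇒ 0x17007 (P1/RW1/US1/PS0)
  lvl1: tbl 0x17, slot 0 ⇒ 0x1A007 (P1/RW1/US1/PS0)
  lvl2: tbl 0x1A, slot 13 ⇒ 0x1B007 (P1/RW1/US1/PS0)
  ⇒ phys 0x1BFD7  [3 reads]
#1 VA=0x16033A2 (r,kernel):
  lvl0: tbl 0x16, slot 0 ⇒ 0x1F007 (P1/RW1/US1/PS0)
  lvl1: tbl 0x1F, slot 11 ⇒ 0x21007 (P1/RW1/US1/PS0)
  lvl2: tbl 0x21, slot 3 ⇒ 0x23007 (P1/RW1/US1/PS0)
  ⇒ phys 0x233A2  [3 reads]
#2 VA=0x14100016A (r,kernel):
  lvl0: tbl 0x16, slot 5 ⇒ 0x27007 (P1/RW1/US1/PS0)
  lvl1: tbl 0x27, slot 8 ⇒ 0x6A002 (P0/RW1/US0/PS0)
  ✗ PAGE_NOT_PRESENT  [2 reads]
#3 VA=0x16033A2 (r,kernel):
  TLB hit vpn=0x1603 → PA=0x233A2
#4 VA=0x243200112 (r,kernel):
  lvl0: tbl 0x16, slot 9 ⇒ 0x29007 (P1/RW1/US1/PS0)
  lvl1: tbl 0x29, slot 25 ⇒ 0x3006 (P0/RW1/US1/PS0)
  ✗ PAGE_NOT_PRESENT  [2 reads]
#5 VA=0x1C3818CB1 (r,kernel):
  lvl0: tbl 0x16, slot 7 ⇒ 0x2C007 (P1/RW1/US1/PS0)
  lvl1: tbl 0x2C, slot 28 ⇒ 0x2E007 (P1/RW1/US1/PS0)
  lvl2: tbl 0x2E, slot 24 ⇒ 0x32007 (P1/RW1/US1/PS0)
  ⇒ phys 0x32CB1  [3 reads]

Access #1 PA: 0x233A2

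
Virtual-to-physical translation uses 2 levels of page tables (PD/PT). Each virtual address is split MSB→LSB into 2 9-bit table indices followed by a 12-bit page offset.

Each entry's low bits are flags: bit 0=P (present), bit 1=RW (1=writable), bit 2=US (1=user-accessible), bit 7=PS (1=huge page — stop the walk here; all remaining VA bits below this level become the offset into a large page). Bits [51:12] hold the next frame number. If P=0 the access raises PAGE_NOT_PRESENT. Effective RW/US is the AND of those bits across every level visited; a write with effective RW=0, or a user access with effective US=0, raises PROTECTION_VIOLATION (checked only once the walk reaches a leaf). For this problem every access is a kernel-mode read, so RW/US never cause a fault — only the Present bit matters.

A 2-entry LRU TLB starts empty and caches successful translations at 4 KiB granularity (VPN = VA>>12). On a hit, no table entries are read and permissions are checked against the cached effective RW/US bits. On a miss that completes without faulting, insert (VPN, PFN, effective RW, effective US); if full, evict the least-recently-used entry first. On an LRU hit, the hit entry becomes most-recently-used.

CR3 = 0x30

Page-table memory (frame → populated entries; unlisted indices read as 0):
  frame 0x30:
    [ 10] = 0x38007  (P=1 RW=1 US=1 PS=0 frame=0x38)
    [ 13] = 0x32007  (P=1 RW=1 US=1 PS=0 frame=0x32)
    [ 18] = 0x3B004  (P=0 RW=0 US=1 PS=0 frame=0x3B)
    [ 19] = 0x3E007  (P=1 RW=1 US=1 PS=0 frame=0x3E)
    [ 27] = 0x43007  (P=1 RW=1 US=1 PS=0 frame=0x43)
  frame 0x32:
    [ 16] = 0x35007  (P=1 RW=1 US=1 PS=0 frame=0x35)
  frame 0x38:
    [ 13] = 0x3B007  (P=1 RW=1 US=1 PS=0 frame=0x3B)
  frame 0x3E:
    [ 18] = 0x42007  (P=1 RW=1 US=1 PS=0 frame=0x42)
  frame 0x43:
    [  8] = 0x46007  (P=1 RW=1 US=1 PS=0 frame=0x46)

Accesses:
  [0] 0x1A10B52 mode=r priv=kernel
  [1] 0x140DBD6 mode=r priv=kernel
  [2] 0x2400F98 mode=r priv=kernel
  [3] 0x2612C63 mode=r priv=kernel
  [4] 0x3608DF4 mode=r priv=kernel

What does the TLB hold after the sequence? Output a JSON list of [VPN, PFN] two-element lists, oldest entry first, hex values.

Walk each access:
#0 VA=0x1A10B52 (r,kernel):
  L0 @0x30[13] → 0x32007  P=1,RW=1,US=1,PS=0
  L1 @0x32[16] → 0x35007  P=1,RW=1,US=1,PS=0
  → PA=0x35B52  (2 entries read)
#1 VA=0x140DBD6 (r,kernel):
  L0 @0x30[10] → 0x38007  P=1,RW=1,US=1,PS=0
  L1 @0x38[13] → 0x3B007  P=1,RW=1,US=1,PS=0
  → PA=0x3BBD6  (2 entries read)
#2 VA=0x2400F98 (r,kernel):
  L0 @0x30[18] → 0x3B004  P=0,RW=0,US=1,PS=0
  ⇒ fault: PAGE_NOT_PRESENT  — 1 lookups
#3 VA=0x2612C63 (r,kernel):
  L0 @0x30[19] → 0x3E007  P=1,RW=1,US=1,PS=0
  L1 @0x3E[18] → 0x42007  P=1,RW=1,US=1,PS=0
  → PA=0x42C63  (2 entries read)
#4 VA=0x3608DF4 (r,kernel):
  L0 @0x30[27] → 0x43007  P=1,RW=1,US=1,PS=0
  L1 @0x43[8] → 0x46007  P=1,RW=1,US=1,PS=0
  → PA=0x46DF4  (2 entries read)

TLB: [["0x2612", "0x42"], ["0x3608", "0x46"]]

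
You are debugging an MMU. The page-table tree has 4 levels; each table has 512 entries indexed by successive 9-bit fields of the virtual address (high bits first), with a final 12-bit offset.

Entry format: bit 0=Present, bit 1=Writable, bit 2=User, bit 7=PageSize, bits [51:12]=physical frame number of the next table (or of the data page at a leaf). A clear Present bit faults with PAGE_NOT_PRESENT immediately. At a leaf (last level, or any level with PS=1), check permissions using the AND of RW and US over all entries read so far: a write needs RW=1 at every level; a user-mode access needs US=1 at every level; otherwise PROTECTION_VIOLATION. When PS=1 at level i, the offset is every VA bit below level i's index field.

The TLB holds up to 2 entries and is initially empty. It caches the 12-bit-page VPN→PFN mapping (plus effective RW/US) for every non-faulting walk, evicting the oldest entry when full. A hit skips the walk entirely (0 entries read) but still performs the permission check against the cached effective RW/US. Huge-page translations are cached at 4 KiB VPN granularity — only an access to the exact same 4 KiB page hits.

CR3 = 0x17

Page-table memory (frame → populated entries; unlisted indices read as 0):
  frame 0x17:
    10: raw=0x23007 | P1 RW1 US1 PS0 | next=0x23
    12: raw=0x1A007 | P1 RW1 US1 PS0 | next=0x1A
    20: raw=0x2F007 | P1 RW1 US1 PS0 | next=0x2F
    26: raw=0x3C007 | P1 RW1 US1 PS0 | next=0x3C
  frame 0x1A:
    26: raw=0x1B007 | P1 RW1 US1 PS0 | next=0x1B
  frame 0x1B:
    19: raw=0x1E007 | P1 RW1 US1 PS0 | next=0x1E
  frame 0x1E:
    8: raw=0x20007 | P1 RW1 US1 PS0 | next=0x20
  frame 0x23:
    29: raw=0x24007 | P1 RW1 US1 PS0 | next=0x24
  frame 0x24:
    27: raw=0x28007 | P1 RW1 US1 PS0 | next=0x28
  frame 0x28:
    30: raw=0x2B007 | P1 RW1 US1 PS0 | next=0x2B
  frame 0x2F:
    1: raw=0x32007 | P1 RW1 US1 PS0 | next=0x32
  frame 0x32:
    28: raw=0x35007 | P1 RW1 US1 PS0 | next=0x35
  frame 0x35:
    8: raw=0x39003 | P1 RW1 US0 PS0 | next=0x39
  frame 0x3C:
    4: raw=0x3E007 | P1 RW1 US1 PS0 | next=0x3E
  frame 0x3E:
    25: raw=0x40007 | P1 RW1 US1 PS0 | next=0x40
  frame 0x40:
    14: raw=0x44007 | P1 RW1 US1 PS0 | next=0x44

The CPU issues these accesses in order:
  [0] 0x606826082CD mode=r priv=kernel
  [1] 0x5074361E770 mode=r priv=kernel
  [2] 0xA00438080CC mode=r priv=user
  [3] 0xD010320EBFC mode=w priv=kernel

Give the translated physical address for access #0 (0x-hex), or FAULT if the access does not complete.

Per-access translation:
#0 VA=0x606826082CD (r,kernel):
  L0: frame=0x17 idx=12 entry=0x1A007 [P=1 RW=1 US=1 PS=0]
  L1: frame=0x1A idx=26 entry=0x1B007 [P=1 RW=1 US=1 PS=0]
  L2: frame=0x1B idx=19 entry=0x1E007 [P=1 RW=1 US=1 PS=0]
  L3: frame=0x1E idx=8 entry=0x20007 [P=1 RW=1 US=1 PS=0]
  ⇒ phys 0x202CD  [4 reads]
#1 VA=0x5074361E770 (r,kernel):
  L0: frame=0x17 idx=10 entry=0x23007 [P=1 RW=1 US=1 PS=0]
  L1: frame=0x23 idx=29 entry=0x24007 [P=1 RW=1 US=1 PS=0]
  L2: frame=0x24 idx=27 entry=0x28007 [P=1 RW=1 US=1 PS=0]
  L3: frame=0x28 idx=30 entry=0x2B007 [P=1 RW=1 US=1 PS=0]
  ⇒ phys 0x2B770  [4 reads]
#2 VA=0xA00438080CC (r,user):
  L0: frame=0x17 idx=20 entry=0x2F007 [P=1 RW=1 US=1 PS=0]
  L1: frame=0x2F idx=1 entry=0x32007 [P=1 RW=1 US=1 PS=0]
  L2: frame=0x32 idx=28 entry=0x35007 [P=1 RW=1 US=1 PS=0]
  L3: frame=0x35 idx=8 entry=0x39003 [P=1 RW=1 US=0 PS=0]
  → PROTECTION_VIOLATION  (4 entries read)
#3 VA=0xD010320EBFC (w,kernel):
  L0: frame=0x17 idx=26 entry=0x3C007 [P=1 RW=1 US=1 PS=0]
  L1: frame=0x3C idx=4 entry=0x3E007 [P=1 RW=1 US=1 PS=0]
  L2: frame=0x3E idx=25 entry=0x40007 [P=1 RW=1 US=1 PS=0]
  L3: frame=0x40 idx=14 entry=0x44007 [P=1 RW=1 US=1 PS=0]
  ⇒ phys 0x44BFC  [4 reads]

Access #0 PA: 0x202CD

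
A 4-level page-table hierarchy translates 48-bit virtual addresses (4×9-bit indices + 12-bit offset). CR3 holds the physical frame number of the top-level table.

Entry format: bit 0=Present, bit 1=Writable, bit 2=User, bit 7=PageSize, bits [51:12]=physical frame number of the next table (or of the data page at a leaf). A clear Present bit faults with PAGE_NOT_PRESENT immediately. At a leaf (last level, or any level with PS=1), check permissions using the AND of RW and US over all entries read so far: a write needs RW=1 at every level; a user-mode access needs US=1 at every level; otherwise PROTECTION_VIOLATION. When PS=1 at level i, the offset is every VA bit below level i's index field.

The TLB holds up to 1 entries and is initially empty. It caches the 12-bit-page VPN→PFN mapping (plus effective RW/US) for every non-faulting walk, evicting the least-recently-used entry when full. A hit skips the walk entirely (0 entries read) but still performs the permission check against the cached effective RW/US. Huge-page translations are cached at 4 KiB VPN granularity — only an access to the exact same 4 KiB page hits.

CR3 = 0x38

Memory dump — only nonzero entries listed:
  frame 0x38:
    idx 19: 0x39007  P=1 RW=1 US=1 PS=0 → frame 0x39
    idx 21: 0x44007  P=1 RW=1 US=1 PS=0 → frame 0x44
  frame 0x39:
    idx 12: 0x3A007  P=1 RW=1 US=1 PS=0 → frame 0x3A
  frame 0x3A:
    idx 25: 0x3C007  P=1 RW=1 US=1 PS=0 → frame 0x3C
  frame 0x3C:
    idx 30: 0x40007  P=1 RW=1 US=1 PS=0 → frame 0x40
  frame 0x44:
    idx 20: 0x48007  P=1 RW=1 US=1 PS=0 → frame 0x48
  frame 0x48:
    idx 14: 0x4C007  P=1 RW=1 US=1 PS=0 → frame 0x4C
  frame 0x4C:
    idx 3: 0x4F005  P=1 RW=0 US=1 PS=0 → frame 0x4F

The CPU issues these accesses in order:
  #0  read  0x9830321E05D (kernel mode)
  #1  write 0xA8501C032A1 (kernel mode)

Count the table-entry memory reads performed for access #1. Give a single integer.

Walk each access:
#0 VA=0x9830321E05D (r,kernel):
  L0 @0x38[19] → 0x39007  P=1,RW=1,US=1,PS=0
  L1 @0x39[12] → 0x3A007  P=1,RW=1,US=1,PS=0
  L2 @0x3A[25] → 0x3C007  P=1,RW=1,US=1,PS=0
  L3 @0x3C[30] → 0x40007  P=1,RW=1,US=1,PS=0
  → PA=0x4005D  (4 entries read)
#1 VA=0xA8501C032A1 (w,kernel):
  L0 @0x38[21] → 0x44007  P=1,RW=1,US=1,PS=0
  L1 @0x44[20] → 0x48007  P=1,RW=1,US=1,PS=0
  L2 @0x48[14] → 0x4C007  P=1,RW=1,US=1,PS=0
  L3 @0x4C[3] → 0x4F005  P=1,RW=0,US=1,PS=0
  ✗ PROTECTION_VIOLATION  [4 reads]

Entries read for #1: 4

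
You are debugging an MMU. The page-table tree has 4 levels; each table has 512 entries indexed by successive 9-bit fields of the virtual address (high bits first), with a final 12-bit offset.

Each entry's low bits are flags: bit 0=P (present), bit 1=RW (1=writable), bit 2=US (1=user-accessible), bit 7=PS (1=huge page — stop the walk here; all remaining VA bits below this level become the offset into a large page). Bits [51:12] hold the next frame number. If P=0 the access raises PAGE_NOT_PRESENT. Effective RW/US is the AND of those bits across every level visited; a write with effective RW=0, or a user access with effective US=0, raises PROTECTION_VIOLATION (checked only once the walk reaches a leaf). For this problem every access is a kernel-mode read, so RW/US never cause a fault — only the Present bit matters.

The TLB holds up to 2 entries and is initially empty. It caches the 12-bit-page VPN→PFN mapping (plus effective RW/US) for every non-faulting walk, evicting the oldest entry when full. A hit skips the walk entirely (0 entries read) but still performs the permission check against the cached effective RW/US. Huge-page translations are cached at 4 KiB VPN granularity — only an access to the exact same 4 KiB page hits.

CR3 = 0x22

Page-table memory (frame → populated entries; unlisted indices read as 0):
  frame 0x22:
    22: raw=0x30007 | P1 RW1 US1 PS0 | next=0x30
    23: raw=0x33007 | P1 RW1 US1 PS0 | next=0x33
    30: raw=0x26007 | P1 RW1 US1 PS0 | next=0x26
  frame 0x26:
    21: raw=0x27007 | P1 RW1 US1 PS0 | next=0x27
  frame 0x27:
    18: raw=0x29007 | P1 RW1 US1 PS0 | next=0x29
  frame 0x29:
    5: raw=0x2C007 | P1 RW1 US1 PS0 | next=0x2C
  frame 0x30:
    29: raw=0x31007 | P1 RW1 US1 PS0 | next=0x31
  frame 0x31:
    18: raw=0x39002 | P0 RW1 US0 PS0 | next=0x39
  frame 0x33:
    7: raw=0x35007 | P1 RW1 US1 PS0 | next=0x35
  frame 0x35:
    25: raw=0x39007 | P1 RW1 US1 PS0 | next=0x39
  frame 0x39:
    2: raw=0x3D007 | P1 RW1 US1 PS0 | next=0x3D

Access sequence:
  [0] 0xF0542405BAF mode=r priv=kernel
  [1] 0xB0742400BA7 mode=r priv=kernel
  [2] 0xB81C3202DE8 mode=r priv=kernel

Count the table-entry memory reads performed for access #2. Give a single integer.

Walk each access:
#0 VA=0xF0542405BAF (r,kernel):
  lvl0: tbl 0x22, slot 30 ⇒ 0x26007 (P1/RW1/US1/PS0)
  lvl1: tbl 0x26, slot 21 ⇒ 0x27007 (P1/RW1/US1/PS0)
  lvl2: tbl 0x27, slot 18 ⇒ 0x29007 (P1/RW1/US1/PS0)
  lvl3: tbl 0x29, slot 5 ⇒ 0x2C007 (P1/RW1/US1/PS0)
  ✓ 0x2CBAF  — 4 lookups
#1 VA=0xB0742400BA7 (r,kernel):
  lvl0: tbl 0x22, slot 22 ⇒ 0x30007 (P1/RW1/US1/PS0)
  lvl1: tbl 0x30, slot 29 ⇒ 0x31007 (P1/RW1/US1/PS0)
  lvl2: tbl 0x31, slot 18 ⇒ 0x39002 (P0/RW1/US0/PS0)
  ✗ PAGE_NOT_PRESENT  [3 reads]
#2 VA=0xB81C3202DE8 (r,kernel):
  lvl0: tbl 0x22, slot 23 ⇒ 0x33007 (P1/RW1/US1/PS0)
  lvl1: tbl 0x33, slot 7 ⇒ 0x35007 (P1/RW1/US1/PS0)
  lvl2: tbl 0x35, slot 25 ⇒ 0x39007 (P1/RW1/US1/PS0)
  lvl3: tbl 0x39, slot 2 ⇒ 0x3D007 (P1/RW1/US1/PS0)
  ✓ 0x3DDE8  — 4 lookups

Entries read for #2: 4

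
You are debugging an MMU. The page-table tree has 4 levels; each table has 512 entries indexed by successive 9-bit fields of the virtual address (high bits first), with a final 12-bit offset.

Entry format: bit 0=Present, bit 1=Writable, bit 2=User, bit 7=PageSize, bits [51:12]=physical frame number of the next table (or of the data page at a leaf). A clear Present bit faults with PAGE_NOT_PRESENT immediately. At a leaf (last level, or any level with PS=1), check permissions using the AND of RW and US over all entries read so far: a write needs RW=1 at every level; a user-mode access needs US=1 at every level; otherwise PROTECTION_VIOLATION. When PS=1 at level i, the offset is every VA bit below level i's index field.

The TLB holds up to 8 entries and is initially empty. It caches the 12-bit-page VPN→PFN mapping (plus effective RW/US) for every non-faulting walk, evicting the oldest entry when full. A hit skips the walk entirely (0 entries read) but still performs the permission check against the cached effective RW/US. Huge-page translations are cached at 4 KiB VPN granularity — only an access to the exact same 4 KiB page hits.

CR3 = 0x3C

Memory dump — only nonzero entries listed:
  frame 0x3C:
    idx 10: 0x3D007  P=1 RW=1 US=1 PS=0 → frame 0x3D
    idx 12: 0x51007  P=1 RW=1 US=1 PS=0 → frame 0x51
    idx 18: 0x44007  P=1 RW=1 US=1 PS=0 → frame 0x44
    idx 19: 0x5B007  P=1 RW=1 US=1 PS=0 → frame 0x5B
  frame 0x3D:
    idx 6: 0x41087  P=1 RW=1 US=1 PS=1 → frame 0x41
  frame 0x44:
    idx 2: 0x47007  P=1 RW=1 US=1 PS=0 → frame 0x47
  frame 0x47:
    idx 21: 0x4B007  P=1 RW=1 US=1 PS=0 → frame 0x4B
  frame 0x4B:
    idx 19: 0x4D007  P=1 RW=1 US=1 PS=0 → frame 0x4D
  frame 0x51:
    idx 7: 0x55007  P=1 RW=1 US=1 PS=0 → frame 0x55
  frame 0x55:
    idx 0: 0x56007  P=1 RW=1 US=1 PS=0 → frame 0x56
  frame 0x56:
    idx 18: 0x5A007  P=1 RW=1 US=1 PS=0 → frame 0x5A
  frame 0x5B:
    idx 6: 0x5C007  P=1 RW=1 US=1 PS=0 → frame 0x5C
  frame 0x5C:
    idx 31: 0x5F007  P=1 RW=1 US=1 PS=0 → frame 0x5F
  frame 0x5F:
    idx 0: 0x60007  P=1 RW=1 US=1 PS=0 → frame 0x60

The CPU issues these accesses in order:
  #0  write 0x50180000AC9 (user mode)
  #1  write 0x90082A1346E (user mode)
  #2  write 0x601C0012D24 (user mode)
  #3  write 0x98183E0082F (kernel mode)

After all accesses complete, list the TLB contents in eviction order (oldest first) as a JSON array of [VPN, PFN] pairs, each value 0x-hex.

Per-access translation:
#0 VA=0x50180000AC9 (w,user):
  L0: frame=0x3C idx=10 entry=0x3D007 [P=1 RW=1 US=1 PS=0]
  L1: frame=0x3D idx=6 entry=0x41087 [P=1 RW=1 US=1 PS=1]
  → PA=0x41AC9 (huge @L1)  (2 entries read)
#1 VA=0x90082A1346E (w,user):
  L0: frame=0x3C idx=18 entry=0x44007 [P=1 RW=1 US=1 PS=0]
  L1: frame=0x44 idx=2 entry=0x47007 [P=1 RW=1 US=1 PS=0]
  L2: frame=0x47 idx=21 entry=0x4B007 [P=1 RW=1 US=1 PS=0]
  L3: frame=0x4B idx=19 entry=0x4D007 [P=1 RW=1 US=1 PS=0]
  → PA=0x4D46E  (4 entries read)
#2 VA=0x601C0012D24 (w,user):
  L0: frame=0x3C idx=12 entry=0x51007 [P=1 RW=1 US=1 PS=0]
  L1: frame=0x51 idx=7 entry=0x55007 [P=1 RW=1 US=1 PS=0]
  L2: frame=0x55 idx=0 entry=0x56007 [P=1 RW=1 US=1 PS=0]
  L3: frame=0x56 idx=18 entry=0x5A007 [P=1 RW=1 US=1 PS=0]
  → PA=0x5AD24  (4 entries read)
#3 VA=0x98183E0082F (w,kernel):
  L0: frame=0x3C idx=19 entry=0x5B007 [P=1 RW=1 US=1 PS=0]
  L1: frame=0x5B idx=6 entry=0x5C007 [P=1 RW=1 US=1 PS=0]
  L2: frame=0x5C idx=31 entry=0x5F007 [P=1 RW=1 US=1 PS=0]
  L3: frame=0x5F idx=0 entry=0x60007 [P=1 RW=1 US=1 PS=0]
  → PA=0x6082F  (4 entries read)

TLB: [["0x50180000", "0x41"], ["0x90082A13", "0x4D"], ["0x601C0012", "0x5A"], ["0x98183E00", "0x60"]]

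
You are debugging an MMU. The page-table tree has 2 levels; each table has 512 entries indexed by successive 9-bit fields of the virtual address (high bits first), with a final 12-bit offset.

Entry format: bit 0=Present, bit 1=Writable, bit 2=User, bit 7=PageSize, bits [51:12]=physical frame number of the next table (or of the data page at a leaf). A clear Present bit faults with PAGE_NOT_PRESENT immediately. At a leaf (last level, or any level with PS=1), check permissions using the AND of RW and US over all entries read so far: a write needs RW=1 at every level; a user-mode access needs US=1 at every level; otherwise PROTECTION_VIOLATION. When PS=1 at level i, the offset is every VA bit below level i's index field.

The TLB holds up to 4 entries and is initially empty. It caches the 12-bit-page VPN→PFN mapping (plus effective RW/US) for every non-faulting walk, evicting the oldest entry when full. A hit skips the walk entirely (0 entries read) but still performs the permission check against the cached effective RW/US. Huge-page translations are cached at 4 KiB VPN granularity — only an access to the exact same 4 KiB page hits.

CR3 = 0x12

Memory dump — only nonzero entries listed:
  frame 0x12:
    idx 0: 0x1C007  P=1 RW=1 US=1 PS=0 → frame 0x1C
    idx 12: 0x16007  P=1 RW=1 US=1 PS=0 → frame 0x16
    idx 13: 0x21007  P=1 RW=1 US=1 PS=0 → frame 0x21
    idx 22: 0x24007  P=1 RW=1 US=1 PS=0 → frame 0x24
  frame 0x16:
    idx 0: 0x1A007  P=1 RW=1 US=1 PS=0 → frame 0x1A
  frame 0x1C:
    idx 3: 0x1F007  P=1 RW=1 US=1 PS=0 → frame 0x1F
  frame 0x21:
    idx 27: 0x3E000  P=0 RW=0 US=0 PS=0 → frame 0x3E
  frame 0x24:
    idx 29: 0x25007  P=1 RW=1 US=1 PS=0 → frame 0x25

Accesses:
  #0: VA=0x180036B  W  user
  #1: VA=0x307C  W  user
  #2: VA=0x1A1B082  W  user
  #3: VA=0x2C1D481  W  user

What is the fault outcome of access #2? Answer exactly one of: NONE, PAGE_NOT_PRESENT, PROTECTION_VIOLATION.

Walk each access:
#0 VA=0x180036B (w,user):
  lvl0: tbl 0x12, slot 12 ⇒ 0x16007 (P1/RW1/US1/PS0)
  lvl1: tbl 0x16, slot 0 ⇒ 0x1A007 (P1/RW1/US1/PS0)
  ✓ 0x1A36B  — 2 lookups
#1 VA=0x307C (w,user):
  lvl0: tbl 0x12, slot 0 ⇒ 0x1C007 (P1/RW1/US1/PS0)
  lvl1: tbl 0x1C, slot 3 ⇒ 0x1F007 (P1/RW1/US1/PS0)
  ✓ 0x1F07C  — 2 lookups
#2 VA=0x1A1B082 (w,user):
  lvl0: tbl 0x12, slot 13 ⇒ 0x21007 (P1/RW1/US1/PS0)
  lvl1: tbl 0x21, slot 27 ⇒ 0x3E000 (P0/RW0/US0/PS0)
  → PAGE_NOT_PRESENT  (2 entries read)
#3 VA=0x2C1D481 (w,user):
  lvl0: tbl 0x12, slot 22 ⇒ 0x24007 (P1/RW1/US1/PS0)
  lvl1: tbl 0x24, slot 29 ⇒ 0x25007 (P1/RW1/US1/PS0)
  ✓ 0x25481  — 2 lookups

Access #2 fault: PAGE_NOT_PRESENT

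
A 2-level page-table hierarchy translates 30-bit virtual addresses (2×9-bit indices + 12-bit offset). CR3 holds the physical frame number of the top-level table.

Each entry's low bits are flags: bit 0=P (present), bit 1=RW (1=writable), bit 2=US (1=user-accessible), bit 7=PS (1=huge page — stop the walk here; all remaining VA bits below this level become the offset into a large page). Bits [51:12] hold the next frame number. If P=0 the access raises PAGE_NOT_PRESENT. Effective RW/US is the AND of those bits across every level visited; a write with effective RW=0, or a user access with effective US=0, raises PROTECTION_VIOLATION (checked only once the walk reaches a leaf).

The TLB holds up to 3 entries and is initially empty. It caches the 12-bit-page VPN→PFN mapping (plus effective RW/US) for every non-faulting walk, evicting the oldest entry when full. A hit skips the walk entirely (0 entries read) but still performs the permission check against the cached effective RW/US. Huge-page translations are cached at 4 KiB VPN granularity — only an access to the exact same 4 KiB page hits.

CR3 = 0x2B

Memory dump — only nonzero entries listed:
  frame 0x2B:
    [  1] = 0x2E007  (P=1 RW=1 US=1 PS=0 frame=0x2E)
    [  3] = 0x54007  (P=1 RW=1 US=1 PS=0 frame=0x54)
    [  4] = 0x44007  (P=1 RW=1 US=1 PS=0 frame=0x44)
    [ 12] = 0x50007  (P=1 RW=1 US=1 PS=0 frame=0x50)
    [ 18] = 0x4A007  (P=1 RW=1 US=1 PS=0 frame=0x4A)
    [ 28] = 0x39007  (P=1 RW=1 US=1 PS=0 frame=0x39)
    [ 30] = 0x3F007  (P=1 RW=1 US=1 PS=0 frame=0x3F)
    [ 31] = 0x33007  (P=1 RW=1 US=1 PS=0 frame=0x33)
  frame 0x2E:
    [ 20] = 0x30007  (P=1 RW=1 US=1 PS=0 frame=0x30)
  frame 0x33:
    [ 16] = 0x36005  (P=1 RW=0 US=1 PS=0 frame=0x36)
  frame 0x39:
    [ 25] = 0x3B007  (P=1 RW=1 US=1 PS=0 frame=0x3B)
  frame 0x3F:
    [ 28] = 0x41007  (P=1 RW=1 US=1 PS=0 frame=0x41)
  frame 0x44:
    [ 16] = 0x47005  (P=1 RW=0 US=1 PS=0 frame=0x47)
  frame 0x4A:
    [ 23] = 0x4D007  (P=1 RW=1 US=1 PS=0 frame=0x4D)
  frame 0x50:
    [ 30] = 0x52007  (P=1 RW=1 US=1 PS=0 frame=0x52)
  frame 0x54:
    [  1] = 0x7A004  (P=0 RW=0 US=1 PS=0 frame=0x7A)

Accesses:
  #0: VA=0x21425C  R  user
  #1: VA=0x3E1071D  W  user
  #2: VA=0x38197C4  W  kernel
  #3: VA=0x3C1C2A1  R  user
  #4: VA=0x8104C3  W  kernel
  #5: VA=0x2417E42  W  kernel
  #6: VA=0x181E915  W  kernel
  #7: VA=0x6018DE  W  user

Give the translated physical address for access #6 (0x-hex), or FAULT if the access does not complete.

Walk each access:
#0 VA=0x21425C (r,user):
  L0 @0x2B[1] → 0x2E007  P=1,RW=1,US=1,PS=0
  L1 @0x2E[20] → 0x30007  P=1,RW=1,US=1,PS=0
  → PA=0x3025C  (2 entries read)
#1 VA=0x3E1071D (w,user):
  L0 @0x2B[31] → 0x33007  P=1,RW=1,US=1,PS=0
  L1 @0x33[16] → 0x36005  P=1,RW=0,US=1,PS=0
  → PROTECTION_VIOLATION  (2 entries read)
#2 VA=0x38197C4 (w,kernel):
  L0 @0x2B[28] → 0x39007  P=1,RW=1,US=1,PS=0
  L1 @0x39[25] → 0x3B007  P=1,RW=1,US=1,PS=0
  → PA=0x3B7C4  (2 entries read)
#3 VA=0x3C1C2A1 (r,user):
  L0 @0x2B[30] → 0x3F007  P=1,RW=1,US=1,PS=0
  L1 @0x3F[28] → 0x41007  P=1,RW=1,US=1,PS=0
  → PA=0x412A1  (2 entries read)
#4 VA=0x8104C3 (w,kernel):
  L0 @0x2B[4] → 0x44007  P=1,RW=1,US=1,PS=0
  L1 @0x44[16] → 0x47005  P=1,RW=0,US=1,PS=0
  → PROTECTION_VIOLATION  (2 entries read)
#5 VA=0x2417E42 (w,kernel):
  L0 @0x2B[18] → 0x4A007  P=1,RW=1,US=1,PS=0
  L1 @0x4A[23] → 0x4D007  P=1,RW=1,US=1,PS=0
  → PA=0x4DE42  (2 entries read)
#6 VA=0x181E915 (w,kernel):
  L0 @0x2B[12] → 0x50007  P=1,RW=1,US=1,PS=0
  L1 @0x50[30] → 0x52007  P=1,RW=1,US=1,PS=0
  → PA=0x52915  (2 entries read)
#7 VA=0x6018DE (w,user):
  L0 @0x2B[3] → 0x54007  P=1,RW=1,US=1,PS=0
  L1 @0x54[1] → 0x7A004  P=0,RW=0,US=1,PS=0
  → PAGE_NOT_PRESENT  (2 entries read)

Access #6 PA: 0x52915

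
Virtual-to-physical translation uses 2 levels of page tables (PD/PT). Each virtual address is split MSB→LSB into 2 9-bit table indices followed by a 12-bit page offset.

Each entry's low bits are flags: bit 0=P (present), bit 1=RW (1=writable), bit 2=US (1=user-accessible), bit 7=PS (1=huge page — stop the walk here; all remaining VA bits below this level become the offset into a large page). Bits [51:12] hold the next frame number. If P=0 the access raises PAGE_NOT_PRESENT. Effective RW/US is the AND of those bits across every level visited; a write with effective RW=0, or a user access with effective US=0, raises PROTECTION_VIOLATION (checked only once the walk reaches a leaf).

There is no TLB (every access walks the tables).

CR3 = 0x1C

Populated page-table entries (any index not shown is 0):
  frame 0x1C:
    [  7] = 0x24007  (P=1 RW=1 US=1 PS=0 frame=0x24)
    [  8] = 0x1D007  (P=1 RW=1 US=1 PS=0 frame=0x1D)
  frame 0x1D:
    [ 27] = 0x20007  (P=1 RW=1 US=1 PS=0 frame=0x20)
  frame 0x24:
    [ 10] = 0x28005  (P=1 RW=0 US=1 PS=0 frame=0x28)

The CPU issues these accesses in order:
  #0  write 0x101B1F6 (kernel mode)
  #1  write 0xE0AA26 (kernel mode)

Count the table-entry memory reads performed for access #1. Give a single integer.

Trace:
#0 VA=0x101B1F6 (w,kernel):
  lvl0: tbl 0x1C, slot 8 ⇒ 0x1D007 (P1/RW1/US1/PS0)
  lvl1: tbl 0x1D, slot 27 ⇒ 0x20007 (P1/RW1/US1/PS0)
  ⇒ phys 0x201F6  [2 reads]
#1 VA=0xE0AA26 (w,kernel):
  lvl0: tbl 0x1C, slot 7 ⇒ 0x24007 (P1/RW1/US1/PS0)
  lvl1: tbl 0x24, slot 10 ⇒ 0x28005 (P1/RW0/US1/PS0)
  → PROTECTION_VIOLATION  (2 entries read)

Entries read for #1: 2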